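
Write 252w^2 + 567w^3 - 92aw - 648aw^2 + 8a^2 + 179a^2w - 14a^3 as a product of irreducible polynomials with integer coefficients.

-(2a - 9w)(7a - 9w - 4)(a - 7w)

Group: a(-14a^2 + 81aw + 8a - 81w^2 - 36w) - 7w(-14a^2 + 81aw + 8a - 81w^2 - 36w); both groups contain (-14a^2 + 81aw + 8a - 81w^2 - 36w), so (a - 7w) is a factor with cofactor -14a^2 + 81aw + 8a - 81w^2 - 36w.
The cofactor groups again: -14a^2 + 81aw + 8a - 81w^2 - 36w = -7a(2a - 9w) + (9w + 4)(2a - 9w); both groups contain (2a - 9w), giving -(7a - 9w - 4)(2a - 9w).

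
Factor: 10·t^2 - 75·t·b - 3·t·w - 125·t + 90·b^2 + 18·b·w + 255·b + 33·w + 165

(10·t - 15·b - 3·w - 15)·(t - 6·b - 11)

Group: t·(10·t - 15·b - 3·w - 15) + (-6·b - 11)·(10·t - 15·b - 3·w - 15); both groups contain (10·t - 15·b - 3·w - 15).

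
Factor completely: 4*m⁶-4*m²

4*m²*(m+1)*(m-1)*(m²+1)

Factor out 4*m² first: what remains is m⁴-1.
Recognize a difference of squares with the parts m² and 1.
m²-1 is again a difference of squares: (m-1)*(m+1).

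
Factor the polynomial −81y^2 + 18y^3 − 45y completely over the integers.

9y(2y + 1)(y − 5)

Pull out the common factor 9y, then factor the remaining trinomial.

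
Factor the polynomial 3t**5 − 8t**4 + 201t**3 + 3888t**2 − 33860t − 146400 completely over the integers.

(3t + 10)(t + 10)(t − 8)(t**2 − 8t + 183)

By the rational root theorem, t = −10 is a root, so (t + 10) divides it; the quotient is 3t**4 − 38t**3 + 581t**2 − 1922t − 14640.
Continuing, t = −10/3 is a root, giving the factor (3t + 10) and quotient t**3 − 16t**2 + 247t − 1464.
Continuing, t = 8 is a root, so (t − 8) is a factor; dividing leaves t**2 − 8t + 183.
The quadratic t**2 − 8t + 183 has discriminant −668 < 0 and is irreducible over ℤ.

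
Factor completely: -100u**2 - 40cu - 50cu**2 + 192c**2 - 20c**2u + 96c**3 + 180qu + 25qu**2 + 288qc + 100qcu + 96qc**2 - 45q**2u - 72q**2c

-(q - 2c - 4)(9q + 6c - 5u)(8c + 5u)

Group: 9q(-8qc - 5qu + 16c**2 + 10cu + 32c + 20u) + (6c - 5u)(-8qc - 5qu + 16c**2 + 10cu + 32c + 20u); both groups contain (-8qc - 5qu + 16c**2 + 10cu + 32c + 20u), so (9q + 6c - 5u) is a factor with cofactor -8qc - 5qu + 16c**2 + 10cu + 32c + 20u.
The cofactor groups again: -8qc - 5qu + 16c**2 + 10cu + 32c + 20u = -q(8c + 5u) + (2c + 4)(8c + 5u); both groups contain (8c + 5u), giving -(q - 2c - 4)(8c + 5u).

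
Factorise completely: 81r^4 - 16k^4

Write as (9r^2)² − (4k^2)², then factor 9r^2 - 4k^2 once more.

(3r - 2k)(3r + 2k)(9r^2 + 4k^2)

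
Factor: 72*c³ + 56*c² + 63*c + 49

(9*c + 7)*(8*c² + 7)

Group as (72*c³ + 63*c) + (56*c² + 49) = 9*c*(8*c² + 7) + 7*(8*c² + 7).
Both groups share the factor (8*c² + 7).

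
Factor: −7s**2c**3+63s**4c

7cs**2(3s−c)(3s+c)

Pull out the common factor 7s**2c; 9s**2−c**2 is a difference of squares.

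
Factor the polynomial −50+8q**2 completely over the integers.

Factor out 2, leaving 4q**2−25, which is a difference of two squares.

2(2q+5)(2q−5)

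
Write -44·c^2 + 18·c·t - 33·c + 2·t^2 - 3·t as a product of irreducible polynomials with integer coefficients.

Group: -11·c·(4·c - 2·t + 3) - t·(4·c - 2·t + 3); both groups contain (4·c - 2·t + 3).

-(11·c + t)·(4·c - 2·t + 3)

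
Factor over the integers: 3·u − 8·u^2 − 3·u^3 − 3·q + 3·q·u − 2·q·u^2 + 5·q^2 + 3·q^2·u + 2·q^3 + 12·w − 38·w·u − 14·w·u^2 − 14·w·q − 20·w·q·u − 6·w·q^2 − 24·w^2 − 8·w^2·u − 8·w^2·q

−(4·w − q + u)·(2·w + 2·q + 3·u − 1)·(q + u + 3)

Group: 2·w·(−4·w·q − 4·w·u − 12·w + q^2 + 3·q − u^2 − 3·u) + (2·q + 3·u − 1)·(−4·w·q − 4·w·u − 12·w + q^2 + 3·q − u^2 − 3·u); both groups contain (−4·w·q − 4·w·u − 12·w + q^2 + 3·q − u^2 − 3·u), so (2·w + 2·q + 3·u − 1) is a factor with cofactor −4·w·q − 4·w·u − 12·w + q^2 + 3·q − u^2 − 3·u.
The cofactor groups again: −4·w·q − 4·w·u − 12·w + q^2 + 3·q − u^2 − 3·u = −4·w·(q + u + 3) + (q − u)·(q + u + 3); both groups contain (q + u + 3), giving −(4·w − q + u)·(q + u + 3).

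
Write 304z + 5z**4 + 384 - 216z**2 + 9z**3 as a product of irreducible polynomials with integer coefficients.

(5z + 4)(z + 8)(z - 3)(z - 4)

Testing divisors of the constant over divisors of the leading coefficient, z = -8 is a root, so (z + 8) is a factor; dividing leaves 5z**3 - 31z**2 + 32z + 48.
Next, z = 3 is a root, giving the factor (z - 3) and quotient 5z**2 - 16z - 16.
The remaining quadratic factors as (5z + 4)(z - 4).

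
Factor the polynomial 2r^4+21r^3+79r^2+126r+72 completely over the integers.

(2r+3)(r+2)(r+3)(r+4)

By the rational root theorem, r = -4 is a root, giving the factor (r+4) and quotient 2r^3+13r^2+27r+18.
Continuing, r = -3/2 is a root, giving the factor (2r+3) and quotient r^2+5r+6.
The remaining quadratic factors as (r+3)(r+2).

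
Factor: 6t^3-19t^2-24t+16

(2t-1)(3t+4)(t-4)

Among the possible rational roots, t = -4/3 is a root, so (3t+4) is a factor; dividing leaves 2t^2-9t+4.
The remaining quadratic factors as (2t-1)(t-4).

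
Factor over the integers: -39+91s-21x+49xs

Group as (49xs-21x) + (91s-39) = 7x(7s-3) + 13(7s-3).
Both groups share the factor (7s-3).

(7s-3)(7x+13)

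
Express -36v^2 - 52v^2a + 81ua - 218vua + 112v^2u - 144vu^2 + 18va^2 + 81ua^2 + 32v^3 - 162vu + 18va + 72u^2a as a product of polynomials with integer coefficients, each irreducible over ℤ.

Group: 8v(4v^2 + 18vu - 2va - 9ua) + (-8u - 9a - 9)(4v^2 + 18vu - 2va - 9ua); both groups contain (4v^2 + 18vu - 2va - 9ua), so (8v - 8u - 9a - 9) is a factor with cofactor 4v^2 + 18vu - 2va - 9ua.
The cofactor groups again: 4v^2 + 18vu - 2va - 9ua = 2v(2v - a) + 9u(2v - a); both groups contain (2v - a), giving (2v + 9u)(2v - a).

(8v - 8u - 9a - 9)(2v - a)(2v + 9u)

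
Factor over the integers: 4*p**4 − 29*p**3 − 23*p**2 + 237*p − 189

Trying the rational-root candidates, p = 7 is a root, so (p − 7) is a factor; dividing leaves 4*p**3 − p**2 − 30*p + 27.
Next, p = 1 is a root, so (p − 1) divides it; the quotient is 4*p**2 + 3*p − 27.
The remaining quadratic factors as (p + 3)(4*p − 9).

(4*p − 9)*(p + 3)*(p − 1)*(p − 7)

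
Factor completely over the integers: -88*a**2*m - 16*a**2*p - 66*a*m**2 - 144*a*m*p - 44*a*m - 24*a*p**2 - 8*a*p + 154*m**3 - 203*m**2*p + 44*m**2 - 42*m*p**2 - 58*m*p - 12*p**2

-(11*m + 2*p)*(2*a - 2*m + 3*p)*(4*a + 7*m + 2)

Group: 11*m*(-8*a**2 - 6*a*m - 12*a*p - 4*a + 14*m**2 - 21*m*p + 4*m - 6*p) + 2*p*(-8*a**2 - 6*a*m - 12*a*p - 4*a + 14*m**2 - 21*m*p + 4*m - 6*p); both groups contain (-8*a**2 - 6*a*m - 12*a*p - 4*a + 14*m**2 - 21*m*p + 4*m - 6*p), so (11*m + 2*p) is a factor with cofactor -8*a**2 - 6*a*m - 12*a*p - 4*a + 14*m**2 - 21*m*p + 4*m - 6*p.
The cofactor groups again: -8*a**2 - 6*a*m - 12*a*p - 4*a + 14*m**2 - 21*m*p + 4*m - 6*p = -4*a*(2*a - 2*m + 3*p) + (-7*m - 2)*(2*a - 2*m + 3*p); both groups contain (2*a - 2*m + 3*p), giving -(4*a + 7*m + 2)*(2*a - 2*m + 3*p).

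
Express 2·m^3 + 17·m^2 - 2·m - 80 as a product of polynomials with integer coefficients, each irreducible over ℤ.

Trying the rational-root candidates, m = 2 is a root, so (m - 2) divides it; the quotient is 2·m^2 + 21·m + 40.
The remaining quadratic factors as (m + 8)(2·m + 5).

(2·m + 5)·(m + 8)·(m - 2)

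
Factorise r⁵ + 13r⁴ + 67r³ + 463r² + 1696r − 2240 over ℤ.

(r + 7)(r + 8)(r − 1)(r² − r + 40)

By the rational root theorem, r = 1 is a root, giving the factor (r − 1) and quotient r⁴ + 14r³ + 81r² + 544r + 2240.
Continuing, r = −7 is a root, so (r + 7) divides it; the quotient is r³ + 7r² + 32r + 320.
Next, r = −8 is a root, giving the factor (r + 8) and quotient r² − r + 40.
The quadratic r² − r + 40 has discriminant −159 < 0 and is irreducible over ℤ.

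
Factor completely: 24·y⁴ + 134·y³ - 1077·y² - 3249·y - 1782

(4·y + 3)·(6·y + 11)·(y + 9)·(y - 6)

By the rational root theorem, y = 6 is a root, so (y - 6) divides it; the quotient is 24·y³ + 278·y² + 591·y + 297.
Next, y = -9 is a root, giving the factor (y + 9) and quotient 24·y² + 62·y + 33.
The remaining quadratic factors as (4·y + 3)(6·y + 11).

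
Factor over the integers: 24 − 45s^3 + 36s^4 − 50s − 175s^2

(3s + 2)(3s + 4)(4s − 1)(s − 3)

Testing divisors of the constant over divisors of the leading coefficient, s = 1/4 is a root, so (4s − 1) is a factor; dividing leaves 9s^3 − 9s^2 − 46s − 24.
Next, s = −4/3 is a root, so (3s + 4) is a factor; dividing leaves 3s^2 − 7s − 6.
The remaining quadratic factors as (s − 3)(3s + 2).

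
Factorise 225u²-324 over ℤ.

Factor out 9, leaving 25u²-36, which is a difference of two squares.

9(5u+6)(5u-6)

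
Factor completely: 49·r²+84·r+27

(7·r+3)·(7·r+9)

Need a pair with product 49·27 = 1323 and sum 84: that's 21 and 63.
Split the middle term: 49·r²+21·r + 63·r+27 = 7·r·(7·r+3) + 9·(7·r+3).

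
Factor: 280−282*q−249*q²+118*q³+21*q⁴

(3*q+4)*(7*q−5)*(q+7)*(q−2)

Trying the rational-root candidates, q = −7 is a root, so (q+7) is a factor; dividing leaves 21*q³−29*q²−46*q+40.
Continuing, q = 2 is a root, so (q−2) is a factor; dividing leaves 21*q²+13*q−20.
The remaining quadratic factors as (3*q+4)(7*q−5).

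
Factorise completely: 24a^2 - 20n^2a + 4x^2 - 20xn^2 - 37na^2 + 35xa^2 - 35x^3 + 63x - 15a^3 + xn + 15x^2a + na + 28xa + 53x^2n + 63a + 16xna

Group: x(-35x^2 + 53xn + 50xa + 4x - 20n^2 - 37na + n - 15a^2 + 24a + 63) + a(-35x^2 + 53xn + 50xa + 4x - 20n^2 - 37na + n - 15a^2 + 24a + 63); both groups contain (-35x^2 + 53xn + 50xa + 4x - 20n^2 - 37na + n - 15a^2 + 24a + 63), so (x + a) is a factor with cofactor -35x^2 + 53xn + 50xa + 4x - 20n^2 - 37na + n - 15a^2 + 24a + 63.
The cofactor groups again: -35x^2 + 53xn + 50xa + 4x - 20n^2 - 37na + n - 15a^2 + 24a + 63 = -5x(7x - 5n - 3a + 9) + (4n + 5a + 7)(7x - 5n - 3a + 9); both groups contain (7x - 5n - 3a + 9), giving -(5x - 4n - 5a - 7)(7x - 5n - 3a + 9).

-(7x - 5n - 3a + 9)(5x - 4n - 5a - 7)(x + a)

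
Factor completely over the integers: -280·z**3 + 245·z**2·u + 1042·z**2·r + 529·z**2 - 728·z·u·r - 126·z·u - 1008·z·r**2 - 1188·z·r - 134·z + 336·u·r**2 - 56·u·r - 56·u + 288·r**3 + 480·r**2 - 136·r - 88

Group: 7·z·(-40·z**2 + 35·z·u + 126·z·r + 87·z - 84·u·r - 28·u - 72·r**2 - 156·r - 44) + (-4·r + 2)·(-40·z**2 + 35·z·u + 126·z·r + 87·z - 84·u·r - 28·u - 72·r**2 - 156·r - 44); both groups contain (-40·z**2 + 35·z·u + 126·z·r + 87·z - 84·u·r - 28·u - 72·r**2 - 156·r - 44), so (7·z - 4·r + 2) is a factor with cofactor -40·z**2 + 35·z·u + 126·z·r + 87·z - 84·u·r - 28·u - 72·r**2 - 156·r - 44.
The cofactor groups again: -40·z**2 + 35·z·u + 126·z·r + 87·z - 84·u·r - 28·u - 72·r**2 - 156·r - 44 = -5·z·(8·z - 7·u - 6·r - 11) + (12·r + 4)·(8·z - 7·u - 6·r - 11); both groups contain (8·z - 7·u - 6·r - 11), giving -(5·z - 12·r - 4)·(8·z - 7·u - 6·r - 11).

-(5·z - 12·r - 4)·(7·z - 4·r + 2)·(8·z - 7·u - 6·r - 11)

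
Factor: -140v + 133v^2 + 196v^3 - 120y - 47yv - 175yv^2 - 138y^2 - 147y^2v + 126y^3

Group: 6y(21y^2 - 49yv - 23y + 28v^2 + 19v - 20) + 7v(21y^2 - 49yv - 23y + 28v^2 + 19v - 20); both groups contain (21y^2 - 49yv - 23y + 28v^2 + 19v - 20), so (6y + 7v) is a factor with cofactor 21y^2 - 49yv - 23y + 28v^2 + 19v - 20.
The cofactor groups again: 21y^2 - 49yv - 23y + 28v^2 + 19v - 20 = 3y(7y - 7v + 4) + (-4v - 5)(7y - 7v + 4); both groups contain (7y - 7v + 4), giving (3y - 4v - 5)(7y - 7v + 4).

(3y - 4v - 5)(7y - 7v + 4)(6y + 7v)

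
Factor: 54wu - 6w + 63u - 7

(6w + 7)(9u - 1)

Group as (54wu - 6w) + (63u - 7) = 6w(9u - 1) + 7(9u - 1).
Both groups share the factor (9u - 1).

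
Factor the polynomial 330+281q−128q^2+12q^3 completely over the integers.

(2q−11)(6q+5)(q−6)

Testing divisors of the constant over divisors of the leading coefficient, q = −5/6 is a root, giving the factor (6q+5) and quotient 2q^2−23q+66.
The remaining quadratic factors as (2q−11)(q−6).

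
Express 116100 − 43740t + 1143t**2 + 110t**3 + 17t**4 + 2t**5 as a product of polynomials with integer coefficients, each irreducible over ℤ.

By the rational root theorem, t = −15 is a root, so (t + 15) is a factor; dividing leaves 2t**4 − 13t**3 + 305t**2 − 3432t + 7740.
Next, t = 15/2 is a root, giving the factor (2t − 15) and quotient t**3 + t**2 + 160t − 516.
Then t = 3 is a root, so (t − 3) divides it; the quotient is t**2 + 4t + 172.
The quadratic t**2 + 4t + 172 has discriminant −672 < 0 and is irreducible over ℤ.

(2t − 15)(t + 15)(t − 3)(t**2 + 4t + 172)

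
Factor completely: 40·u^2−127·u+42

(5·u−14)·(8·u−3)

Need a pair with product 40·42 = 1680 and sum −127: that's −112 and −15.
Split the middle term: 40·u^2−112·u − 15·u+42 = 8·u·(5·u−14) − 3·(5·u−14).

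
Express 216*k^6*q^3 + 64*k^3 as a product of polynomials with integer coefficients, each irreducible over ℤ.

Factor out 8*k^3 first: what remains is 27*k^3*q^3 + 8.
Recognize a sum of cubes with the parts 2 and 3*k*q.

8*k^3*(3*k*q + 2)*(9*k^2*q^2 − 6*k*q + 4)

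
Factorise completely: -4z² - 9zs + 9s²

-(4z - 3s)(z + 3s)

Group: -4z(z + 3s) + 3s(z + 3s); both groups contain (z + 3s).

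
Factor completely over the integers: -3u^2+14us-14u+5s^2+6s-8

-(u-5s+4)(3u+s+2)

Group: -u(3u+s+2) + (5s-4)(3u+s+2); both groups contain (3u+s+2).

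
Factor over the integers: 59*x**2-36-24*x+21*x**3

By the rational root theorem, x = -3 is a root, so (x+3) divides it; the quotient is 21*x**2-4*x-12.
The remaining quadratic factors as (3*x+2)(7*x-6).

(3*x+2)*(7*x-6)*(x+3)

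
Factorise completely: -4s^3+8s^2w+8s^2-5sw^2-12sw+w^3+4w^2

Group: 2s(-2s^2+3sw-w^2) + (-w-4)(-2s^2+3sw-w^2); both groups contain (-2s^2+3sw-w^2), so (2s-w-4) is a factor with cofactor -2s^2+3sw-w^2.
The cofactor groups again: -2s^2+3sw-w^2 = -s(2s-w) + w(2s-w); both groups contain (2s-w), giving -(s-w)(2s-w).

-(2s-w)(2s-w-4)(s-w)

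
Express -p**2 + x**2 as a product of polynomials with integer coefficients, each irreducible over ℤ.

Group: -p(p + x) + x(p + x); both groups contain (p + x).

-(p + x)(p - x)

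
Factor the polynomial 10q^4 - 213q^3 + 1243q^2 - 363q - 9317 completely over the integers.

Testing divisors of the constant over divisors of the leading coefficient, q = 11 is a root, so (q - 11) is a factor; dividing leaves 10q^3 - 103q^2 + 110q + 847.
Next, q = -11/5 is a root, so (5q + 11) divides it; the quotient is 2q^2 - 25q + 77.
The remaining quadratic factors as (q - 7)(2q - 11).

(2q - 11)(5q + 11)(q - 11)(q - 7)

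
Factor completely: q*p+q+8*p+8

Group as (q*p+q) + (8*p+8) = q*(p+1) + 8*(p+1).
Both groups share the factor (p+1).

(p+1)*(q+8)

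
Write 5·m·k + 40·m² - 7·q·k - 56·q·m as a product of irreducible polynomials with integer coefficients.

-(7·q - 5·m)·(8·m + k)

Group: -7·q·(8·m + k) + 5·m·(8·m + k); both groups contain (8·m + k).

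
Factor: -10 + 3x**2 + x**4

(x**2 + 5)(x**2 - 2)

Substitute u = x**2 to get a quadratic in u, then factor.
x**2 + 5 is irreducible over ℤ (always positive, so no real roots).
x**2 - 2 is irreducible over ℤ (2 is not a perfect square).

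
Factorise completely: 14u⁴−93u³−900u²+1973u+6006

Testing divisors of the constant over divisors of the leading coefficient, u = −13/7 is a root, so (7u+13) divides it; the quotient is 2u³−17u²−97u+462.
Next, u = 7/2 is a root, so (2u−7) divides it; the quotient is u²−5u−66.
The remaining quadratic factors as (u−11)(u+6).

(2u−7)(7u+13)(u+6)(u−11)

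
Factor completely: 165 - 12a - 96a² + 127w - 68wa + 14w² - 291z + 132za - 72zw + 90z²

(15z - 7w - 8a - 11)(6z - 2w + 12a - 15)

Group: 6z(15z - 7w - 8a - 11) + (-2w + 12a - 15)(15z - 7w - 8a - 11); both groups contain (15z - 7w - 8a - 11).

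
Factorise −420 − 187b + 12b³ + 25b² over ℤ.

Trying the rational-root candidates, b = −7/3 is a root, so (3b + 7) divides it; the quotient is 4b² − b − 60.
The remaining quadratic factors as (4b + 15)(b − 4).

(3b + 7)(4b + 15)(b − 4)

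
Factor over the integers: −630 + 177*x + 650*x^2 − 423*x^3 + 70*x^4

(2*x − 5)*(5*x − 7)*(7*x + 6)*(x − 3)

Among the possible rational roots, x = −6/7 is a root, so (7*x + 6) divides it; the quotient is 10*x^3 − 69*x^2 + 152*x − 105.
Next, x = 5/2 is a root, giving the factor (2*x − 5) and quotient 5*x^2 − 22*x + 21.
The remaining quadratic factors as (x − 3)(5*x − 7).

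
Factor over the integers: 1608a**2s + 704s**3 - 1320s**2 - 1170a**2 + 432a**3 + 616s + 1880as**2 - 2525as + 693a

Group: 9a(48a**2 + 136as - 130a + 88s**2 - 165s + 77) + 8s(48a**2 + 136as - 130a + 88s**2 - 165s + 77); both groups contain (48a**2 + 136as - 130a + 88s**2 - 165s + 77), so (9a + 8s) is a factor with cofactor 48a**2 + 136as - 130a + 88s**2 - 165s + 77.
The cofactor groups again: 48a**2 + 136as - 130a + 88s**2 - 165s + 77 = 6a(8a + 8s - 7) + (11s - 11)(8a + 8s - 7); both groups contain (8a + 8s - 7), giving (6a + 11s - 11)(8a + 8s - 7).

(6a + 11s - 11)(8a + 8s - 7)(9a + 8s)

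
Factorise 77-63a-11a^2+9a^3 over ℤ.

(9a-11)(a^2-7)

Group as (9a^3-63a) + (-11a^2+77) = 9a(a^2-7) - 11(a^2-7).
Both groups share the factor (a^2-7).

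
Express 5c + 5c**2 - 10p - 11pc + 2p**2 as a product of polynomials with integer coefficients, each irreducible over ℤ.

Group: p(2p - c) + (-5c - 5)(2p - c); both groups contain (2p - c).

(p - 5c - 5)(2p - c)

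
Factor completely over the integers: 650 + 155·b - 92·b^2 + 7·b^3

(7·b + 13)·(b - 10)·(b - 5)

Among the possible rational roots, b = 10 is a root, so (b - 10) is a factor; dividing leaves 7·b^2 - 22·b - 65.
The remaining quadratic factors as (7·b + 13)(b - 5).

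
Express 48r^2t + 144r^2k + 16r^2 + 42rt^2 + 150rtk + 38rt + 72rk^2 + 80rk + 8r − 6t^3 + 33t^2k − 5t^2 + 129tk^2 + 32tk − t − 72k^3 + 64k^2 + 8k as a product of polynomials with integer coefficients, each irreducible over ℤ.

(2r + 2t − k + 1)(8r − t + 8k)(3t + 9k + 1)

Group: 3t(16r^2 + 14rt + 8rk + 8r − 2t^2 + 17tk − t − 8k^2 + 8k) + (9k + 1)(16r^2 + 14rt + 8rk + 8r − 2t^2 + 17tk − t − 8k^2 + 8k); both groups contain (16r^2 + 14rt + 8rk + 8r − 2t^2 + 17tk − t − 8k^2 + 8k), so (3t + 9k + 1) is a factor with cofactor 16r^2 + 14rt + 8rk + 8r − 2t^2 + 17tk − t − 8k^2 + 8k.
The cofactor groups again: 16r^2 + 14rt + 8rk + 8r − 2t^2 + 17tk − t − 8k^2 + 8k = 8r(2r + 2t − k + 1) + (−t + 8k)(2r + 2t − k + 1); both groups contain (2r + 2t − k + 1), giving (8r − t + 8k)(2r + 2t − k + 1).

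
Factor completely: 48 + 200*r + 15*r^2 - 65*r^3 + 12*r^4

Among the possible rational roots, r = 4 is a root, so (r - 4) is a factor; dividing leaves 12*r^3 - 17*r^2 - 53*r - 12.
Then r = -1/4 is a root, so (4*r + 1) divides it; the quotient is 3*r^2 - 5*r - 12.
The remaining quadratic factors as (3*r + 4)(r - 3).

(3*r + 4)*(4*r + 1)*(r - 3)*(r - 4)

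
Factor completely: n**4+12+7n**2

Substitute u = n**2 to get a quadratic in u, then factor.
n**2+4 is irreducible over ℤ (sum of squares).
n**2+3 is irreducible over ℤ (always positive, so no real roots).

(n**2+3)(n**2+4)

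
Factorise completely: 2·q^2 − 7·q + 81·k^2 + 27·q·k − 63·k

Group: 2·q·(q + 9·k) + (9·k − 7)·(q + 9·k); both groups contain (q + 9·k).

(2·q + 9·k − 7)·(q + 9·k)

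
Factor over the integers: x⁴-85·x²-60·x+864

By the rational root theorem, x = 3 is a root, giving the factor (x-3) and quotient x³+3·x²-76·x-288.
Continuing, x = -4 is a root, so (x+4) is a factor; dividing leaves x²-x-72.
The remaining quadratic factors as (x-9)(x+8).

(x+4)·(x+8)·(x-3)·(x-9)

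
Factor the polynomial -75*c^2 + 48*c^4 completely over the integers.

3*c^2*(4*c + 5)*(4*c - 5)

Every term has a factor of 3*c^2. Then 16*c^2 - 25 = (4*c)² − (5)².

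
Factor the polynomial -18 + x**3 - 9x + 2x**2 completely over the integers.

Testing divisors of the constant over divisors of the leading coefficient, x = 3 is a root, giving the factor (x - 3) and quotient x**2 + 5x + 6.
The remaining quadratic factors as (x + 2)(x + 3).

(x + 2)(x + 3)(x - 3)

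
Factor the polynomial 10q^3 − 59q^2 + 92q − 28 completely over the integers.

Trying the rational-root candidates, q = 2 is a root, so (q − 2) is a factor; dividing leaves 10q^2 − 39q + 14.
The remaining quadratic factors as (2q − 7)(5q − 2).

(2q − 7)(5q − 2)(q − 2)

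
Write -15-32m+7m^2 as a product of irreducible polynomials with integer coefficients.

Need a pair with product 7·(-15) = -105 and sum -32: that's 3 and -35.
Split the middle term: 7m^2+3m - 35m-15 = m(7m+3) - 5(7m+3).

(7m+3)(m-5)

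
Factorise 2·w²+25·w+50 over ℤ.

Need a pair with product 2·50 = 100 and sum 25: that's 5 and 20.
Split the middle term: 2·w²+5·w + 20·w+50 = w·(2·w+5) + 10·(2·w+5).

(2·w+5)·(w+10)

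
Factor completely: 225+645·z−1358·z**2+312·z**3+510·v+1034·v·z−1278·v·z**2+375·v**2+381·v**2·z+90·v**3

(15·v−4·z+15)·(2·v+13·z+3)·(3·v−6·z+5)

Group: 3·v·(30·v**2+187·v·z+75·v−52·z**2+183·z+45) + (−6·z+5)·(30·v**2+187·v·z+75·v−52·z**2+183·z+45); both groups contain (30·v**2+187·v·z+75·v−52·z**2+183·z+45), so (3·v−6·z+5) is a factor with cofactor 30·v**2+187·v·z+75·v−52·z**2+183·z+45.
The cofactor groups again: 30·v**2+187·v·z+75·v−52·z**2+183·z+45 = 15·v·(2·v+13·z+3) + (−4·z+15)·(2·v+13·z+3); both groups contain (2·v+13·z+3), giving (15·v−4·z+15)·(2·v+13·z+3).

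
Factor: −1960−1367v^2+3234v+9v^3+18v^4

(3v−4)(6v−7)(v+10)(v−7)

Among the possible rational roots, v = 4/3 is a root, giving the factor (3v−4) and quotient 6v^3+11v^2−441v+490.
Next, v = 7/6 is a root, so (6v−7) divides it; the quotient is v^2+3v−70.
The remaining quadratic factors as (v−7)(v+10).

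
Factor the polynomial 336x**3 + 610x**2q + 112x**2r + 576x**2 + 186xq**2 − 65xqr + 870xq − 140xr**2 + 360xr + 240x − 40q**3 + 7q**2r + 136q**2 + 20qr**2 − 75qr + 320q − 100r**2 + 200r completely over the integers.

Group: 6x(56x**2 + 27xq − 28xr + 96x − 5q**2 + 4qr + 17q − 20r + 40) + (8q + 5r)(56x**2 + 27xq − 28xr + 96x − 5q**2 + 4qr + 17q − 20r + 40); both groups contain (56x**2 + 27xq − 28xr + 96x − 5q**2 + 4qr + 17q − 20r + 40), so (6x + 8q + 5r) is a factor with cofactor 56x**2 + 27xq − 28xr + 96x − 5q**2 + 4qr + 17q − 20r + 40.
The cofactor groups again: 56x**2 + 27xq − 28xr + 96x − 5q**2 + 4qr + 17q − 20r + 40 = 8x(7x − q + 5) + (5q − 4r + 8)(7x − q + 5); both groups contain (7x − q + 5), giving (8x + 5q − 4r + 8)(7x − q + 5).

(7x − q + 5)(8x + 5q − 4r + 8)(6x + 8q + 5r)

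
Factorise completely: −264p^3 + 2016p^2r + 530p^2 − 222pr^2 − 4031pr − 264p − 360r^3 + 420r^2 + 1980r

Group: 11p(−24p^2 + 192pr + 22p − 90r^2 − 165r) + (4r − 12)(−24p^2 + 192pr + 22p − 90r^2 − 165r); both groups contain (−24p^2 + 192pr + 22p − 90r^2 − 165r), so (11p + 4r − 12) is a factor with cofactor −24p^2 + 192pr + 22p − 90r^2 − 165r.
The cofactor groups again: −24p^2 + 192pr + 22p − 90r^2 − 165r = −2p(12p − 6r − 11) + 15r(12p − 6r − 11); both groups contain (12p − 6r − 11), giving −(2p − 15r)(12p − 6r − 11).

−(11p + 4r − 12)(12p − 6r − 11)(2p − 15r)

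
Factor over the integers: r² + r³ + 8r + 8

(r + 1)(r² + 8)

Group as (r³ + 8r) + (r² + 8) = r(r² + 8) + (r² + 8).
Both groups share the factor (r² + 8).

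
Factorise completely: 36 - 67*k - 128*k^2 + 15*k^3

Testing divisors of the constant over divisors of the leading coefficient, k = 1/3 is a root, so (3*k - 1) divides it; the quotient is 5*k^2 - 41*k - 36.
The remaining quadratic factors as (k - 9)(5*k + 4).

(3*k - 1)*(5*k + 4)*(k - 9)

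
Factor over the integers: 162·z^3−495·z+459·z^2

Pull out the common factor 9·z, then factor the remaining trinomial.

9·z·(3·z+11)·(6·z−5)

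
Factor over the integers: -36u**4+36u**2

-36u**2(u+1)(u-1)

Factor out 36u**2 first: what remains is -u**2+1.
Recognize a difference of squares with the parts 1 and u.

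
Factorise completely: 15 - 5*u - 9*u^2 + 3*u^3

(u - 3)*(3*u^2 - 5)

Group as (3*u^3 - 5*u) + (-9*u^2 + 15) = u*(3*u^2 - 5) - 3*(3*u^2 - 5).
Both groups share the factor (3*u^2 - 5).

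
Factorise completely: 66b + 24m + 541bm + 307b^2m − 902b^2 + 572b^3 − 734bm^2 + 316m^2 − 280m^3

Group: 13b(44b^2 + 71bm − 66b + 20m^2 − 24m) + (−14m − 1)(44b^2 + 71bm − 66b + 20m^2 − 24m); both groups contain (44b^2 + 71bm − 66b + 20m^2 − 24m), so (13b − 14m − 1) is a factor with cofactor 44b^2 + 71bm − 66b + 20m^2 − 24m.
The cofactor groups again: 44b^2 + 71bm − 66b + 20m^2 − 24m = 4b(11b + 4m) + (5m − 6)(11b + 4m); both groups contain (11b + 4m), giving (4b + 5m − 6)(11b + 4m).

(11b + 4m)(13b − 14m − 1)(4b + 5m − 6)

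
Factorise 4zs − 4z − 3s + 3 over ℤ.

Group as (4zs − 4z) + (−3s + 3) = 4z(s − 1) − 3(s − 1).
Both groups share the factor (s − 1).

(4z − 3)(s − 1)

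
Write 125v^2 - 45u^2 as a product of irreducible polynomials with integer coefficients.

5(5v - 3u)(5v + 3u)

Pull out the common factor 5; 25v^2 - 9u^2 is a difference of squares.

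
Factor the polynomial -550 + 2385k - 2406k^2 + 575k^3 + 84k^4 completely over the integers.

(3k - 1)(4k - 5)(7k - 11)(k + 10)

By the rational root theorem, k = 5/4 is a root, so (4k - 5) divides it; the quotient is 21k^3 + 170k^2 - 389k + 110.
Next, k = -10 is a root, so (k + 10) is a factor; dividing leaves 21k^2 - 40k + 11.
The remaining quadratic factors as (3k - 1)(7k - 11).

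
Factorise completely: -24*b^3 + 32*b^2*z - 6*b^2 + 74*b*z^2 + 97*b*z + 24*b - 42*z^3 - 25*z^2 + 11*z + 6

Group: 2*b*(-12*b^2 + 34*b*z + 9*b - 14*z^2 + z + 3) + (3*z + 2)*(-12*b^2 + 34*b*z + 9*b - 14*z^2 + z + 3); both groups contain (-12*b^2 + 34*b*z + 9*b - 14*z^2 + z + 3), so (2*b + 3*z + 2) is a factor with cofactor -12*b^2 + 34*b*z + 9*b - 14*z^2 + z + 3.
The cofactor groups again: -12*b^2 + 34*b*z + 9*b - 14*z^2 + z + 3 = -4*b*(3*b - 7*z - 3) + (2*z - 1)*(3*b - 7*z - 3); both groups contain (3*b - 7*z - 3), giving -(4*b - 2*z + 1)*(3*b - 7*z - 3).

-(2*b + 3*z + 2)*(3*b - 7*z - 3)*(4*b - 2*z + 1)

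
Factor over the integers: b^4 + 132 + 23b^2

Substitute u = b^2 to get a quadratic in u, then factor.
b^2 + 12 is irreducible over ℤ (always positive, so no real roots).
b^2 + 11 is irreducible over ℤ (always positive, so no real roots).

(b^2 + 11)(b^2 + 12)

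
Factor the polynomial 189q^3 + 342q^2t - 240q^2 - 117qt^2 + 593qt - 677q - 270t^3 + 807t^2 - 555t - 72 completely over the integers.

(3q + 5t - 8)(7q - 6t + 9)(9q + 9t + 1)

Group: 3q(63q^2 + 9qt + 88q - 54t^2 + 75t + 9) + (5t - 8)(63q^2 + 9qt + 88q - 54t^2 + 75t + 9); both groups contain (63q^2 + 9qt + 88q - 54t^2 + 75t + 9), so (3q + 5t - 8) is a factor with cofactor 63q^2 + 9qt + 88q - 54t^2 + 75t + 9.
The cofactor groups again: 63q^2 + 9qt + 88q - 54t^2 + 75t + 9 = 9q(7q - 6t + 9) + (9t + 1)(7q - 6t + 9); both groups contain (7q - 6t + 9), giving (9q + 9t + 1)(7q - 6t + 9).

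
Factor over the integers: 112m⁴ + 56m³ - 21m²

7m²(4m + 3)(4m - 1)

Pull out the common factor 7m², then factor the remaining trinomial.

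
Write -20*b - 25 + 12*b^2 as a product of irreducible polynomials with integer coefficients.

Need a pair with product 12·(-25) = -300 and sum -20: that's 10 and -30.
Split the middle term: 12*b^2 + 10*b - 30*b - 25 = 2*b*(6*b + 5) - 5*(6*b + 5).

(2*b - 5)*(6*b + 5)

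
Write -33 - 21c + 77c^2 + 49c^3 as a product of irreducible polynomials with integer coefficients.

(7c + 11)(7c^2 - 3)

Group as (49c^3 - 21c) + (77c^2 - 33) = 7c(7c^2 - 3) + 11(7c^2 - 3).
Both groups share the factor (7c^2 - 3).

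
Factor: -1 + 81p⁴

(3p + 1)(3p - 1)(9p² + 1)

Difference of squares twice: with A = 3p and B = 1, A⁴ − B⁴ = (A² − B²)(A² + B²), and A² − B² factors again.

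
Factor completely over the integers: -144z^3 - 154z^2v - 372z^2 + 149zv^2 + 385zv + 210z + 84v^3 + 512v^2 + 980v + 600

Group: 9z(-16z^2 - 10zv - 20z + 21v^2 + 65v + 50) + (4v + 12)(-16z^2 - 10zv - 20z + 21v^2 + 65v + 50); both groups contain (-16z^2 - 10zv - 20z + 21v^2 + 65v + 50), so (9z + 4v + 12) is a factor with cofactor -16z^2 - 10zv - 20z + 21v^2 + 65v + 50.
The cofactor groups again: -16z^2 - 10zv - 20z + 21v^2 + 65v + 50 = -8z(2z + 3v + 5) + (7v + 10)(2z + 3v + 5); both groups contain (2z + 3v + 5), giving -(8z - 7v - 10)(2z + 3v + 5).

-(8z - 7v - 10)(2z + 3v + 5)(9z + 4v + 12)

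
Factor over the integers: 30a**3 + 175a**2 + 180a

5a(2a + 9)(3a + 4)

Pull out the common factor 5a, then factor the remaining trinomial.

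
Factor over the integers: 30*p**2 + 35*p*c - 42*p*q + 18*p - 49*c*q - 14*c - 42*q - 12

(5*p - 7*q - 2)*(6*p + 7*c + 6)

Group: 5*p*(6*p + 7*c + 6) + (-7*q - 2)*(6*p + 7*c + 6); both groups contain (6*p + 7*c + 6).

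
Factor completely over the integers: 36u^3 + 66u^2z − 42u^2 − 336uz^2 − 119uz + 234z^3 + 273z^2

Group: 2u(18u^2 + 60uz − 21u − 78z^2 − 91z) − 3z(18u^2 + 60uz − 21u − 78z^2 − 91z); both groups contain (18u^2 + 60uz − 21u − 78z^2 − 91z), so (2u − 3z) is a factor with cofactor 18u^2 + 60uz − 21u − 78z^2 − 91z.
The cofactor groups again: 18u^2 + 60uz − 21u − 78z^2 − 91z = 3u(6u − 6z − 7) + 13z(6u − 6z − 7); both groups contain (6u − 6z − 7), giving (3u + 13z)(6u − 6z − 7).

(2u − 3z)(3u + 13z)(6u − 6z − 7)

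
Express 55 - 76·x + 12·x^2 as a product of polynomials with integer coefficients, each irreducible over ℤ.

(2·x - 11)·(6·x - 5)

Need a pair with product 12·55 = 660 and sum -76: that's -66 and -10.
Split the middle term: 12·x^2 - 66·x - 10·x + 55 = 6·x·(2·x - 11) - 5·(2·x - 11).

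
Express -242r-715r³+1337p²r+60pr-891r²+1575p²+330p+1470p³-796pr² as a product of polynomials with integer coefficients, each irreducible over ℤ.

(14p+13r+11)(15p-11r)(7p+5r+2)

Group: 14p(105p²-2pr+30p-55r²-22r) + (13r+11)(105p²-2pr+30p-55r²-22r); both groups contain (105p²-2pr+30p-55r²-22r), so (14p+13r+11) is a factor with cofactor 105p²-2pr+30p-55r²-22r.
The cofactor groups again: 105p²-2pr+30p-55r²-22r = 15p(7p+5r+2) - 11r(7p+5r+2); both groups contain (7p+5r+2), giving (15p-11r)(7p+5r+2).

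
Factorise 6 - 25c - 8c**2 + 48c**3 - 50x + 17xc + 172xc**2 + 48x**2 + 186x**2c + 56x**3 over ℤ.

(4x + 3c - 2)(2x + 4c + 3)(7x + 4c - 1)

Group: 7x(8x**2 + 22xc + 8x + 12c**2 + c - 6) + (4c - 1)(8x**2 + 22xc + 8x + 12c**2 + c - 6); both groups contain (8x**2 + 22xc + 8x + 12c**2 + c - 6), so (7x + 4c - 1) is a factor with cofactor 8x**2 + 22xc + 8x + 12c**2 + c - 6.
The cofactor groups again: 8x**2 + 22xc + 8x + 12c**2 + c - 6 = 4x(2x + 4c + 3) + (3c - 2)(2x + 4c + 3); both groups contain (2x + 4c + 3), giving (4x + 3c - 2)(2x + 4c + 3).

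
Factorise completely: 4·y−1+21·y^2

Need a pair with product 21·(−1) = −21 and sum 4: that's −3 and 7.
Split the middle term: 21·y^2−3·y + 7·y−1 = 3·y·(7·y−1) + (7·y−1).

(3·y+1)·(7·y−1)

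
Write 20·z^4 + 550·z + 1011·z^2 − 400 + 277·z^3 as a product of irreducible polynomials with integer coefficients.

(4·z + 5)·(5·z − 2)·(z + 5)·(z + 8)

Testing divisors of the constant over divisors of the leading coefficient, z = 2/5 is a root, so (5·z − 2) divides it; the quotient is 4·z^3 + 57·z^2 + 225·z + 200.
Then z = −5/4 is a root, so (4·z + 5) is a factor; dividing leaves z^2 + 13·z + 40.
The remaining quadratic factors as (z + 8)(z + 5).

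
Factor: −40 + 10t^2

Pull out the common factor 10; t^2 − 4 is a difference of squares.

10(t + 2)(t − 2)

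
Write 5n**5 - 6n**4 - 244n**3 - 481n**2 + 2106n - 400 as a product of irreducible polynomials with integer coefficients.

(5n - 1)(n - 2)(n - 8)(n**2 + 9n + 25)

Testing divisors of the constant over divisors of the leading coefficient, n = 8 is a root, giving the factor (n - 8) and quotient 5n**4 + 34n**3 + 28n**2 - 257n + 50.
Then n = 2 is a root, so (n - 2) divides it; the quotient is 5n**3 + 44n**2 + 116n - 25.
Next, n = 1/5 is a root, so (5n - 1) is a factor; dividing leaves n**2 + 9n + 25.
The quadratic n**2 + 9n + 25 has discriminant -19 < 0 and is irreducible over ℤ.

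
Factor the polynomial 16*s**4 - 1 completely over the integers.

(2*s)⁴ − (1)⁴ = ((2*s)² − (1)²)((2*s)² + (1)²); the first factor splits again, the second (4*s**2 + 1) is irreducible.

(2*s + 1)*(2*s - 1)*(4*s**2 + 1)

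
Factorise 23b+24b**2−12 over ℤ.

Need a pair with product 24·(−12) = −288 and sum 23: that's 32 and −9.
Split the middle term: 24b**2+32b − 9b−12 = 8b(3b+4) − 3(3b+4).

(3b+4)(8b−3)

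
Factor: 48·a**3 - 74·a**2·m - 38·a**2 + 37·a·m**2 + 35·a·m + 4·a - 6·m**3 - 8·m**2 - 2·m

Group: 2·a·(24·a**2 - 25·a·m - 19·a + 6·m**2 + 8·m + 2) - m·(24·a**2 - 25·a·m - 19·a + 6·m**2 + 8·m + 2); both groups contain (24·a**2 - 25·a·m - 19·a + 6·m**2 + 8·m + 2), so (2·a - m) is a factor with cofactor 24·a**2 - 25·a·m - 19·a + 6·m**2 + 8·m + 2.
The cofactor groups again: 24·a**2 - 25·a·m - 19·a + 6·m**2 + 8·m + 2 = 8·a·(3·a - 2·m - 2) + (-3·m - 1)·(3·a - 2·m - 2); both groups contain (3·a - 2·m - 2), giving (8·a - 3·m - 1)·(3·a - 2·m - 2).

(2·a - m)·(3·a - 2·m - 2)·(8·a - 3·m - 1)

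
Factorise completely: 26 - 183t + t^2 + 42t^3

Trying the rational-root candidates, t = 2 is a root, giving the factor (t - 2) and quotient 42t^2 + 85t - 13.
The remaining quadratic factors as (6t + 13)(7t - 1).

(6t + 13)(7t - 1)(t - 2)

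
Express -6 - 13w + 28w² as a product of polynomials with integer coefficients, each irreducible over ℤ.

(4w - 3)(7w + 2)

Need a pair with product 28·(-6) = -168 and sum -13: that's -21 and 8.
Split the middle term: 28w² - 21w + 8w - 6 = 7w(4w - 3) + 2(4w - 3).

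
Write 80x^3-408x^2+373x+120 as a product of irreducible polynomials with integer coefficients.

Trying the rational-root candidates, x = 8/5 is a root, giving the factor (5x-8) and quotient 16x^2-56x-15.
The remaining quadratic factors as (4x-15)(4x+1).

(4x+1)(4x-15)(5x-8)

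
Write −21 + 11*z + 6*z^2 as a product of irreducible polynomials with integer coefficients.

Need a pair with product 6·(−21) = −126 and sum 11: that's 18 and −7.
Split the middle term: 6*z^2 + 18*z − 7*z − 21 = 6*z*(z + 3) − 7*(z + 3).

(6*z − 7)*(z + 3)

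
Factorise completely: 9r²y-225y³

Factor out 9y, leaving r²-25y², which is a difference of two squares.

9y(r+5y)(r-5y)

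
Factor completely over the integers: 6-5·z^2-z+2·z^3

Trying the rational-root candidates, z = 2 is a root, giving the factor (z-2) and quotient 2·z^2-z-3.
The remaining quadratic factors as (2·z-3)(z+1).

(2·z-3)·(z+1)·(z-2)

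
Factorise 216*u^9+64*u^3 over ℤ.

8*u^3*(3*u^2+2)*(9*u^4-6*u^2+4)

Factor out 8*u^3 first: what remains is 27*u^6+8.
Recognize a sum of cubes with the parts 3*u^2 and 2.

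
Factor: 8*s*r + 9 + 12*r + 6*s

Group as (8*s*r + 6*s) + (12*r + 9) = 2*s*(4*r + 3) + 3*(4*r + 3).
Both groups share the factor (4*r + 3).

(2*s + 3)*(4*r + 3)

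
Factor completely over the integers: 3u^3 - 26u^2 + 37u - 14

(3u - 2)(u - 1)(u - 7)

Testing divisors of the constant over divisors of the leading coefficient, u = 7 is a root, so (u - 7) divides it; the quotient is 3u^2 - 5u + 2.
The remaining quadratic factors as (3u - 2)(u - 1).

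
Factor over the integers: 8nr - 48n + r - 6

(8n + 1)(r - 6)

Group as (8nr - 48n) + (r - 6) = 8n(r - 6) + (r - 6).
Both groups share the factor (r - 6).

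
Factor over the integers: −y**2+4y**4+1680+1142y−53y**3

(4y+7)(y+3)(y−10)(y−8)

Among the possible rational roots, y = −3 is a root, giving the factor (y+3) and quotient 4y**3−65y**2+194y+560.
Continuing, y = −7/4 is a root, so (4y+7) divides it; the quotient is y**2−18y+80.
The remaining quadratic factors as (y−8)(y−10).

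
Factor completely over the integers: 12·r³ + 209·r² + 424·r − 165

(3·r − 1)·(4·r + 11)·(r + 15)

Testing divisors of the constant over divisors of the leading coefficient, r = 1/3 is a root, so (3·r − 1) divides it; the quotient is 4·r² + 71·r + 165.
The remaining quadratic factors as (r + 15)(4·r + 11).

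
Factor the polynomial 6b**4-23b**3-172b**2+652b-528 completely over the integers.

(2b+11)(3b-4)(b-2)(b-6)

Among the possible rational roots, b = -11/2 is a root, so (2b+11) is a factor; dividing leaves 3b**3-28b**2+68b-48.
Then b = 6 is a root, giving the factor (b-6) and quotient 3b**2-10b+8.
The remaining quadratic factors as (3b-4)(b-2).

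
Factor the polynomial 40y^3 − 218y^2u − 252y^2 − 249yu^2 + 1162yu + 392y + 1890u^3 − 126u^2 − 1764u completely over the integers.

Group: 4y(10y^2 − 17yu − 28y − 126u^2 + 126u) + (−15u − 14)(10y^2 − 17yu − 28y − 126u^2 + 126u); both groups contain (10y^2 − 17yu − 28y − 126u^2 + 126u), so (4y − 15u − 14) is a factor with cofactor 10y^2 − 17yu − 28y − 126u^2 + 126u.
The cofactor groups again: 10y^2 − 17yu − 28y − 126u^2 + 126u = 2y(5y + 14u − 14) − 9u(5y + 14u − 14); both groups contain (5y + 14u − 14), giving (2y − 9u)(5y + 14u − 14).

(4y − 15u − 14)(2y − 9u)(5y + 14u − 14)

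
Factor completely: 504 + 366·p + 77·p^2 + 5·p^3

By the rational root theorem, p = −6 is a root, giving the factor (p + 6) and quotient 5·p^2 + 47·p + 84.
The remaining quadratic factors as (p + 7)(5·p + 12).

(5·p + 12)·(p + 6)·(p + 7)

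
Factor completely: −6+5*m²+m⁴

Substitute u = m² to get a quadratic in u, then factor.
m²−1 is a difference of squares.
m²+6 is irreducible over ℤ (always positive, so no real roots).

(m+1)*(m−1)*(m²+6)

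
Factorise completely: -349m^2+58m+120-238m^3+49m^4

(7m+5)(7m-4)(m+1)(m-6)

Testing divisors of the constant over divisors of the leading coefficient, m = 4/7 is a root, so (7m-4) divides it; the quotient is 7m^3-30m^2-67m-30.
Continuing, m = -5/7 is a root, so (7m+5) divides it; the quotient is m^2-5m-6.
The remaining quadratic factors as (m-6)(m+1).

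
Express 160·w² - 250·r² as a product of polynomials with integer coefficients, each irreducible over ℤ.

10·(4·w - 5·r)·(4·w + 5·r)

Factor out 10, leaving 16·w² - 25·r², which is a difference of two squares.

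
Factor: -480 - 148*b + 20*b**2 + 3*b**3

By the rational root theorem, b = -8/3 is a root, so (3*b + 8) divides it; the quotient is b**2 + 4*b - 60.
The remaining quadratic factors as (b + 10)(b - 6).

(3*b + 8)*(b + 10)*(b - 6)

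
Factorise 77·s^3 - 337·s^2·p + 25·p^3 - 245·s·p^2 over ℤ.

Group: 7·s·(11·s^2 - 56·s·p + 5·p^2) + 5·p·(11·s^2 - 56·s·p + 5·p^2); both groups contain (11·s^2 - 56·s·p + 5·p^2), so (7·s + 5·p) is a factor with cofactor 11·s^2 - 56·s·p + 5·p^2.
The cofactor groups again: 11·s^2 - 56·s·p + 5·p^2 = s·(11·s - p) - 5·p·(11·s - p); both groups contain (11·s - p), giving (s - 5·p)·(11·s - p).

(s - 5·p)·(11·s - p)·(7·s + 5·p)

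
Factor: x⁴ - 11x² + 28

Substitute u = x² to get a quadratic in u, then factor.
x² - 7 is irreducible over ℤ (7 is not a perfect square).
x² - 4 is a difference of squares.

(x + 2)(x - 2)(x² - 7)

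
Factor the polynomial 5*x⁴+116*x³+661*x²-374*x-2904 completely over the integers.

(5*x+11)*(x+11)*(x+12)*(x-2)

By the rational root theorem, x = -11/5 is a root, giving the factor (5*x+11) and quotient x³+21*x²+86*x-264.
Continuing, x = -11 is a root, giving the factor (x+11) and quotient x²+10*x-24.
The remaining quadratic factors as (x+12)(x-2).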